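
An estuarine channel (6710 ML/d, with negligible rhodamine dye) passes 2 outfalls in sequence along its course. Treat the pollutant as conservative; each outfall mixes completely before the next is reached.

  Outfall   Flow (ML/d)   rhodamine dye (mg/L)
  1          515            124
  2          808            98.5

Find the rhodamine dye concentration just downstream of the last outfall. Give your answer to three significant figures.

After outfall 1: Q = 6710 + 515.0 = 7225 ML/d; C = (6710·0 + 515.0·124.0)/7225 = 8.839 mg/L.
After outfall 2: Q = 7225 + 808.0 = 8033 ML/d; C = (7225·8.839 + 808.0·98.50)/8033 = 17.86 mg/L.

17.9 mg/L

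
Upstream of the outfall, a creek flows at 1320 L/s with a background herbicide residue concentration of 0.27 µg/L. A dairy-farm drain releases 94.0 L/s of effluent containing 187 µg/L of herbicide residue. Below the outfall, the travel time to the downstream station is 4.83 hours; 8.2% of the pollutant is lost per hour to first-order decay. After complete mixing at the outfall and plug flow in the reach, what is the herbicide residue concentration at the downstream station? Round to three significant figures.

8.39 µg/L

Mixed concentration C = ΣQC/ΣQ = (1320·0.2700 + 94.00·187.0) / 1414 = 17930/1414 = 12.68 µg/L.
8.2%/h lost → k = −ln(1 − 0.082) = 0.08556 h⁻¹.
Decay over the reach: 12.68·exp(−kt) = 12.68·0.6615 = 8.390 µg/L.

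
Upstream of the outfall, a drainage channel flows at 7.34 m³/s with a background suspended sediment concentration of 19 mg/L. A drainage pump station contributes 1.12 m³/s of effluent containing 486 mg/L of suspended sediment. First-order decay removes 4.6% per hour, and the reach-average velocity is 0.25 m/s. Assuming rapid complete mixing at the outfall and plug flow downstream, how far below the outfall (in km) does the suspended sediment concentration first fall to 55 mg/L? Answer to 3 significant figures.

Mass balance: C = (7.340·19.00 + 1.120·486.0) / 8.460 = 683.8/8.460 = 80.83 mg/L.
4.6%/h lost → k = −ln(1 − 0.046) = 0.04709 h⁻¹.
Set 80.83·exp(−k·t) = 55 → t = ln(80.83/55)/k = 29430 s = 8.175 h.
Distance = v·t = 0.25·29430 = 7357 m = 7.357 km.

7.36 km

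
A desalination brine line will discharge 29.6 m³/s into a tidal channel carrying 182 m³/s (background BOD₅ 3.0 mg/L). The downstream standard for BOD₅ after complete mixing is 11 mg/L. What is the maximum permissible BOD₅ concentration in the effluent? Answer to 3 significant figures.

60.2 mg/L

At the limit, (Qr·Cr + Qe·Cₑ)/(Qr + Qe) = 11:
Cₑ = (211.6·11 − 182.0·3.000) / 29.60 = 60.19 mg/L.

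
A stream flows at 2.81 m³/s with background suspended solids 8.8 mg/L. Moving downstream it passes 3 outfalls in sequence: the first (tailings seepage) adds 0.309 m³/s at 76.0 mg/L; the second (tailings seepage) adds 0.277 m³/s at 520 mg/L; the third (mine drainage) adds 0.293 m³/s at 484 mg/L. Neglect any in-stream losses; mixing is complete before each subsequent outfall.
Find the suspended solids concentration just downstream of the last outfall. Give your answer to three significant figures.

90.6 mg/L

Below outfall 1: Q → 3.119 m³/s, C = (2.810·8.800 + 0.3090·76.00)/3.119 = 15.46 mg/L.
Below outfall 2: Q → 3.396 m³/s, C = (3.119·15.46 + 0.2770·520.0)/3.396 = 56.61 mg/L.
Below outfall 3: Q → 3.689 m³/s, C = (3.396·56.61 + 0.2930·484.0)/3.689 = 90.56 mg/L.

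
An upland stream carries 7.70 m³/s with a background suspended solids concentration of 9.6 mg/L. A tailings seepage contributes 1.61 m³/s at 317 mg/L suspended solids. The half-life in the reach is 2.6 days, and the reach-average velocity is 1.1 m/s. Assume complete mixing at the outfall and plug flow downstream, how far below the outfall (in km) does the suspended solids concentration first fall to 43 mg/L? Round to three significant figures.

Flow-weighted average: C = (7.700·9.600 + 1.610·317.0) / 9.310 = 584.3/9.310 = 62.76 mg/L.
Half-life 2.6 d → k = ln 2 / 2.6 = 0.2666 d⁻¹.
Set 62.76·exp(−k·t) = 43 → t = ln(62.76/43)/k = 122500 s = 34.04 h.
Distance = v·t = 1.1·122500 = 134800 m = 134.8 km.

135 km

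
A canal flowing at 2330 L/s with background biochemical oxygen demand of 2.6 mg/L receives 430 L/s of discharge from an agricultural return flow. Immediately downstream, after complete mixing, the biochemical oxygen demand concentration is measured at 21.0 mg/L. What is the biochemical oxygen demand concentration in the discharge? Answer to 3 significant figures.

Mass balance: 2330·2.600 + 430.0·Cₑ = 2760·21.00
→ Cₑ = (2760·21.00 − 2330·2.600) / 430.0 = 120.7 mg/L.

121 mg/L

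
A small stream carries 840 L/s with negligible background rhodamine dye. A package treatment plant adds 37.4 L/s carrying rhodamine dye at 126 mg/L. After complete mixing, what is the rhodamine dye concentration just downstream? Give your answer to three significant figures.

5.37 mg/L

Mixed concentration C = ΣQC/ΣQ = (840.0·0 + 37.40·126.0) / 877.4 = 4712/877.4 = 5.371 mg/L.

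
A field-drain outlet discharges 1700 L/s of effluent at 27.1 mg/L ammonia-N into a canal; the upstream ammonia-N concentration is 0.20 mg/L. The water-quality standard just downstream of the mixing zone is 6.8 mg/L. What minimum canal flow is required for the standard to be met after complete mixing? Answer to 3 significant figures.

5230 L/s

Set C_mix = 6.8: (Q·0.2000 + 1700·27.10) / (Q + 1700) = 6.8
→ Q = 1700·(27.10 − 6.8)/(6.8 − 0.2000) = 5229 L/s.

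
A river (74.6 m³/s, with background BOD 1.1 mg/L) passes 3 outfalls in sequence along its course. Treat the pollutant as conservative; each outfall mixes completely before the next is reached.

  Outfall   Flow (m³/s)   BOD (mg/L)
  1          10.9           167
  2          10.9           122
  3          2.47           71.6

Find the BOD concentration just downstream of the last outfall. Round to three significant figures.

34.5 mg/L

After outfall 1: Q = 74.60 + 10.90 = 85.50 m³/s; C = (74.60·1.100 + 10.90·167.0)/85.50 = 22.25 mg/L.
After outfall 2: Q = 85.50 + 10.90 = 96.40 m³/s; C = (85.50·22.25 + 10.90·122.0)/96.40 = 33.53 mg/L.
After outfall 3: Q = 96.40 + 2.470 = 98.87 m³/s; C = (96.40·33.53 + 2.470·71.60)/98.87 = 34.48 mg/L.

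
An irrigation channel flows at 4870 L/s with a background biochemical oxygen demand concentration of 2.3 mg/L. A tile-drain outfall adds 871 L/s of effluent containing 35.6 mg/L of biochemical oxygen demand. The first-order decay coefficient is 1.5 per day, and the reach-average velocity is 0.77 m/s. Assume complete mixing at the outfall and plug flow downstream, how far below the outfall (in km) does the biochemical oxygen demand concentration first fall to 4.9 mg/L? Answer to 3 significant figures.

18.0 km

Mixed concentration C = ΣQC/ΣQ = (4870·2.300 + 871.0·35.60) / 5741 = 42210/5741 = 7.352 mg/L.
Set 7.352·exp(−k·t) = 4.9 → t = ln(7.352/4.9)/k = 23370 s = 6.492 h.
Distance = v·t = 0.77·23370 = 18000 m = 18.00 km.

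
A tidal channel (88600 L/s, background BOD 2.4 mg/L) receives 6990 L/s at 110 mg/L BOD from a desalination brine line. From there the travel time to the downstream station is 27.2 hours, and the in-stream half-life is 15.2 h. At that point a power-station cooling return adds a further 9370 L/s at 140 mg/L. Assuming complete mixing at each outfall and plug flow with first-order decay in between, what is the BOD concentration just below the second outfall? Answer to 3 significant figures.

Mixed concentration C = ΣQC/ΣQ = (88600·2.400 + 6990·110.0) / 95590 = 981500/95590 = 10.27 mg/L; combined flow 95590 L/s.
Half-life 15.2 h → k = ln 2 / 15.2 = 0.04560 h⁻¹ = 1.094 d⁻¹.
Applying C = C₀e^(−kt): 10.27 × 0.2893 = 2.970 mg/L.
At the second outfall, C = (95590·2.970 + 9370·140.0) / (95590 + 9370) = 15.20 mg/L.

15.2 mg/L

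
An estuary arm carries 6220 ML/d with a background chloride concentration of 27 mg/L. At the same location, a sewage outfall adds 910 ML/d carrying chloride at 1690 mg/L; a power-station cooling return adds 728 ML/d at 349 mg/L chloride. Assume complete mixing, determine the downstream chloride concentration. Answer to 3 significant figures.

Flow-weighted average: C = (6220·27.00 + 910.0·1690 + 728.0·349.0) / 7858 = 1960000/7858 = 249.4 mg/L.

249 mg/L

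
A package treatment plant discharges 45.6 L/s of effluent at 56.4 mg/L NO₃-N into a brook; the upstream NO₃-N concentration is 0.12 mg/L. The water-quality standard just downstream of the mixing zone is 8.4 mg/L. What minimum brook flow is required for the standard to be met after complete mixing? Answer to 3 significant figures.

264 L/s

Set C_mix = 8.4: (Q·0.1200 + 45.60·56.40) / (Q + 45.60) = 8.4
→ Q = 45.60·(56.40 − 8.4)/(8.4 − 0.1200) = 264.3 L/s.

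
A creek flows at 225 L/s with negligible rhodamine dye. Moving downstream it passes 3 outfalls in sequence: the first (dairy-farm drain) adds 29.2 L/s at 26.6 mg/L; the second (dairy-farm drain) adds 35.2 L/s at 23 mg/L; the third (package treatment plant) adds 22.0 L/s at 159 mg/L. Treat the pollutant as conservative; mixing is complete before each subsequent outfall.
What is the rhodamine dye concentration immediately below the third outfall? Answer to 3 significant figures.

16.3 mg/L

After outfall 1: Q = 225.0 + 29.20 = 254.2 L/s; C = (225.0·0 + 29.20·26.60)/254.2 = 3.056 mg/L.
After outfall 2: Q = 254.2 + 35.20 = 289.4 L/s; C = (254.2·3.056 + 35.20·23.00)/289.4 = 5.481 mg/L.
After outfall 3: Q = 289.4 + 22.00 = 311.4 L/s; C = (289.4·5.481 + 22.00·159.0)/311.4 = 16.33 mg/L.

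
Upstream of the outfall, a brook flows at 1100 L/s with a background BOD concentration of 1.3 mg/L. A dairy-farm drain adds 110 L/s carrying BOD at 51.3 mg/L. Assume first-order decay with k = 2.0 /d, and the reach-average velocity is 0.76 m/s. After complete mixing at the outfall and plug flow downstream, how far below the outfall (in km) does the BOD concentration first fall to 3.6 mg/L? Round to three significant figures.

15.9 km

Conservation of mass: C = (1100·1.300 + 110.0·51.30) / 1210 = 7073/1210 = 5.845 mg/L.
Set 5.845·exp(−k·t) = 3.6 → t = ln(5.845/3.6)/k = 20940 s = 5.817 h.
Distance = v·t = 0.76·20940 = 15910 m = 15.91 km.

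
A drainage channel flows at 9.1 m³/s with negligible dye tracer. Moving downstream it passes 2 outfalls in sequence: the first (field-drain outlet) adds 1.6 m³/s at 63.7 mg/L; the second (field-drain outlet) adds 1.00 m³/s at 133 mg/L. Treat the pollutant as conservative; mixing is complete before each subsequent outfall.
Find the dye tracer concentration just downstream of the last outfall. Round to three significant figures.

20.1 mg/L

Below outfall 1: Q → 10.70 m³/s, C = (9.100·0 + 1.600·63.70)/10.70 = 9.525 mg/L.
Below outfall 2: Q → 11.70 m³/s, C = (10.70·9.525 + 1.000·133.0)/11.70 = 20.08 mg/L.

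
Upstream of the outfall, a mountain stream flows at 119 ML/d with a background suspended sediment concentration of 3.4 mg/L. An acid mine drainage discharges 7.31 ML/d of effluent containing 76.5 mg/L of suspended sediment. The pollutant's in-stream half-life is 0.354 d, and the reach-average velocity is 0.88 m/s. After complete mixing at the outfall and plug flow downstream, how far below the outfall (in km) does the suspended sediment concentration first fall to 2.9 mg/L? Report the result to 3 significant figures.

Mixed concentration C = ΣQC/ΣQ = (119.0·3.400 + 7.310·76.50) / 126.3 = 963.8/126.3 = 7.631 mg/L.
Half-life 0.354 d → k = ln 2 / 0.354 = 1.958 d⁻¹.
Set 7.631·exp(−k·t) = 2.9 → t = ln(7.631/2.9)/k = 42690 s = 11.86 h.
Distance = v·t = 0.88·42690 = 37570 m = 37.57 km.

37.6 km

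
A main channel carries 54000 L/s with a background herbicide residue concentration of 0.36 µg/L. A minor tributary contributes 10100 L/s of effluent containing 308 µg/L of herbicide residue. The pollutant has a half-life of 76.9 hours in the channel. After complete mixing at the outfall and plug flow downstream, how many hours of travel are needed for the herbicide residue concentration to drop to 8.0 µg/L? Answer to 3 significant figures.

201 h

After mixing, C = (54000·0.3600 + 10100·308.0) / 64100 = 3130000/64100 = 48.83 µg/L.
Half-life 76.9 h → k = ln 2 / 76.9 = 0.009014 h⁻¹ = 0.2163 d⁻¹.
48.83·exp(−k·t) = 8.0 → t = ln(48.83/8.0)/k = 722500 s = 200.7 h.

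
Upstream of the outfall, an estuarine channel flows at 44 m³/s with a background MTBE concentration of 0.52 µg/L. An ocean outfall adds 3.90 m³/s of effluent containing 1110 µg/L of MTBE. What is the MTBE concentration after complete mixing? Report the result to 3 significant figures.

Conservation of mass: C = (44.00·0.5200 + 3.900·1110) / 47.90 = 4352/47.90 = 90.85 µg/L.

90.9 µg/L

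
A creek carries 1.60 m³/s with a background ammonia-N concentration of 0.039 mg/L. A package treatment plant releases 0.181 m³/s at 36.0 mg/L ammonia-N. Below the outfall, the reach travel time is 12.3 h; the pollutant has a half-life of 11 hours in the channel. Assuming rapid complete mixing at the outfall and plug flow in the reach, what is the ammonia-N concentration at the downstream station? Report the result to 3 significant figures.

Mass balance: C = (1.600·0.03900 + 0.1810·36.00) / 1.781 = 6.578/1.781 = 3.694 mg/L.
Half-life 11 h → k = ln 2 / 11 = 0.06301 h⁻¹ = 1.512 d⁻¹.
Decay over the reach: 3.694·exp(−kt) = 3.694·0.4607 = 1.702 mg/L.

1.70 mg/L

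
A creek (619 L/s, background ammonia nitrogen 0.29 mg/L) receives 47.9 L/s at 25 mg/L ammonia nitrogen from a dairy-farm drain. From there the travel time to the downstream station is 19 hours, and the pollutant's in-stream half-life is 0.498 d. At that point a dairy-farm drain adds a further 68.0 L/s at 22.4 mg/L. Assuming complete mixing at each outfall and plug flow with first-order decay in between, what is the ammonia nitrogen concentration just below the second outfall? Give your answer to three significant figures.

Mixed concentration C = ΣQC/ΣQ = (619.0·0.2900 + 47.90·25.00) / 666.9 = 1377/666.9 = 2.065 mg/L; combined flow 666.9 L/s.
Half-life 0.498 d → k = ln 2 / 0.498 = 1.392 d⁻¹.
Applying C = C₀e^(−kt): 2.065 × 0.3322 = 0.6860 mg/L.
Second outfall: C = (666.9·0.6860 + 68.00·22.40)/734.9 = 2.695 mg/L.

2.70 mg/L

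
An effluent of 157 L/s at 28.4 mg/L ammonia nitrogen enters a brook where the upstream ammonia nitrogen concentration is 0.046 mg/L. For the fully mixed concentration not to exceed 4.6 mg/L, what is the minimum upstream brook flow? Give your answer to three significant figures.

821 L/s

Set C_mix = 4.6: (Q·0.04600 + 157.0·28.40) / (Q + 157.0) = 4.6
→ Q = 157.0·(28.40 − 4.6)/(4.6 − 0.04600) = 820.5 L/s.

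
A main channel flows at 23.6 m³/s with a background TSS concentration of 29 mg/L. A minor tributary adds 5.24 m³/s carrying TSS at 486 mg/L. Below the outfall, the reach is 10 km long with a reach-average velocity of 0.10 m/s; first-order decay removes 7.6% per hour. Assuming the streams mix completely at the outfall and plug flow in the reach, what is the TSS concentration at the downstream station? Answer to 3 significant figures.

After mixing, C = (23.60·29.00 + 5.240·486.0) / 28.84 = 3231/28.84 = 112.0 mg/L.
Travel time t = 10·1000 / 0.10 = 100000 s = 27.78 h.
7.6%/h lost → k = −ln(1 − 0.076) = 0.07904 h⁻¹.
First-order decay: C = 112.0·exp(−k·t) = 112.0·0.1113 = 12.47 mg/L.

12.5 mg/L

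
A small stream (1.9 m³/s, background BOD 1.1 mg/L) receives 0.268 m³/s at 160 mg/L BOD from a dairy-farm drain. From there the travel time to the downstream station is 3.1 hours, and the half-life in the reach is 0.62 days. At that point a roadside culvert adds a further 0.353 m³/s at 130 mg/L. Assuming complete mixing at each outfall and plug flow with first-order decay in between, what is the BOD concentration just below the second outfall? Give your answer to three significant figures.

Conservation of mass: C = (1.900·1.100 + 0.2680·160.0) / 2.168 = 44.97/2.168 = 20.74 mg/L; combined flow 2.168 m³/s.
Half-life 0.62 d → k = ln 2 / 0.62 = 1.118 d⁻¹.
Decay over the reach: 20.74·exp(−kt) = 20.74·0.8655 = 17.95 mg/L.
Second outfall: C = (2.168·17.95 + 0.3530·130.0)/2.521 = 33.64 mg/L.

33.6 mg/L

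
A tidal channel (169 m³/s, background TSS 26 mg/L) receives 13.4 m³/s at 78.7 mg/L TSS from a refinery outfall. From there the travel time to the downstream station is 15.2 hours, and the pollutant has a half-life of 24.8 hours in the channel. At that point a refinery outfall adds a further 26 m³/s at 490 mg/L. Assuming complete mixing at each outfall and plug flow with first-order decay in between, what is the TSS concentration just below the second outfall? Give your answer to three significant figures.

Mixed concentration C = ΣQC/ΣQ = (169.0·26.00 + 13.40·78.70) / 182.4 = 5449/182.4 = 29.87 mg/L; combined flow 182.4 m³/s.
Half-life 24.8 h → k = ln 2 / 24.8 = 0.02795 h⁻¹ = 0.6708 d⁻¹.
After decay, C = 29.87 × e^(−kt) = 29.87 × 0.6539 = 19.53 mg/L.
At the second outfall, C = (182.4·19.53 + 26.00·490.0) / (182.4 + 26.00) = 78.23 mg/L.

78.2 mg/L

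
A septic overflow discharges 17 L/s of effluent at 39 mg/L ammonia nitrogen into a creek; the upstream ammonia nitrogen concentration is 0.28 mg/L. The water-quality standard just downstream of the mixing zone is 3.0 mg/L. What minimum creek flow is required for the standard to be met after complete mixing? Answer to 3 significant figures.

Set C_mix = 3.0: (Q·0.2800 + 17.00·39.00) / (Q + 17.00) = 3.0
→ Q = 17.00·(39.00 − 3.0)/(3.0 − 0.2800) = 225.0 L/s.

225 L/s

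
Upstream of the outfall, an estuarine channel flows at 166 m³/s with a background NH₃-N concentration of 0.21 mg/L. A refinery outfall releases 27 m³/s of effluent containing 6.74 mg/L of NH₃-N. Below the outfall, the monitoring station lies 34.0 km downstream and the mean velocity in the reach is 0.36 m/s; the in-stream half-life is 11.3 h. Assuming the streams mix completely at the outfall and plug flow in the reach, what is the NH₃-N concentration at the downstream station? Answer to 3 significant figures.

After mixing, C = (166.0·0.2100 + 27.00·6.740) / 193.0 = 216.8/193.0 = 1.124 mg/L.
Travel time t = 34.0·1000 / 0.36 = 94440 s = 26.23 h.
Half-life 11.3 h → k = ln 2 / 11.3 = 0.06134 h⁻¹ = 1.472 d⁻¹.
First-order decay: C = 1.124·exp(−k·t) = 1.124·0.2000 = 0.2247 mg/L.

0.225 mg/L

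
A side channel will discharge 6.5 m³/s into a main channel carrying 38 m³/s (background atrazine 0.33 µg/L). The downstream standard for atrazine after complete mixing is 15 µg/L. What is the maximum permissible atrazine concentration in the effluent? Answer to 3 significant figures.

At the limit, (Qr·Cr + Qe·Cₑ)/(Qr + Qe) = 15:
Cₑ = (44.50·15 − 38.00·0.3300) / 6.500 = 100.8 µg/L.

101 µg/L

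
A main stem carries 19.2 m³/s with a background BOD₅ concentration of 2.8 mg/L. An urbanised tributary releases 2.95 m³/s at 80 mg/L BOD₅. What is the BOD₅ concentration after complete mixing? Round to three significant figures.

13.1 mg/L

Conservation of mass: C = (19.20·2.800 + 2.950·80.00) / 22.15 = 289.8/22.15 = 13.08 mg/L.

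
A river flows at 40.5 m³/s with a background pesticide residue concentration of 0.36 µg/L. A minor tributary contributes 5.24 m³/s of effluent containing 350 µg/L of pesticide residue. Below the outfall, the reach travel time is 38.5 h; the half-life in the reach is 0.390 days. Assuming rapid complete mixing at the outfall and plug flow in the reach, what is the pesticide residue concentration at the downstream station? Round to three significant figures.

Mixed concentration C = ΣQC/ΣQ = (40.50·0.3600 + 5.240·350.0) / 45.74 = 1849/45.74 = 40.41 µg/L.
Half-life 0.390 d → k = ln 2 / 0.390 = 1.777 d⁻¹.
Decay over the reach: 40.41·exp(−kt) = 40.41·0.05778 = 2.335 µg/L.

2.34 µg/L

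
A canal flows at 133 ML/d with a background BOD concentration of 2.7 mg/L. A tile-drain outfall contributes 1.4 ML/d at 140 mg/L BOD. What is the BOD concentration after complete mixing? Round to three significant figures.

Mass balance: C = (133.0·2.700 + 1.400·140.0) / 134.4 = 555.1/134.4 = 4.130 mg/L.

4.13 mg/L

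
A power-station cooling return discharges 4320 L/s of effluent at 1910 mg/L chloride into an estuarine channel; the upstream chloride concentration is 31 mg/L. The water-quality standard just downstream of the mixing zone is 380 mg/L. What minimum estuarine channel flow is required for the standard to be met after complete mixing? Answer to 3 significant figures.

18900 L/s

Set C_mix = 380: (Q·31.00 + 4320·1910) / (Q + 4320) = 380
→ Q = 4320·(1910 − 380)/(380 − 31.00) = 18940 L/s.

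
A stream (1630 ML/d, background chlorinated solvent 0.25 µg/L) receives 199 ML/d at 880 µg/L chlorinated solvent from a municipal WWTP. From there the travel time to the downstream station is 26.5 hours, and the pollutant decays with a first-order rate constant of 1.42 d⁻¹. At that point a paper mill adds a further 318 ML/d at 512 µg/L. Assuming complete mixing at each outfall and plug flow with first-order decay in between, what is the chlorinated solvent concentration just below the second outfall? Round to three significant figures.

Mass balance: C = (1630·0.2500 + 199.0·880.0) / 1829 = 175500/1829 = 95.97 µg/L; combined flow 1829 ML/d.
Applying C = C₀e^(−kt): 95.97 × 0.2085 = 20.01 µg/L.
At the second outfall, C = (1829·20.01 + 318.0·512.0) / (1829 + 318.0) = 92.88 µg/L.

92.9 µg/L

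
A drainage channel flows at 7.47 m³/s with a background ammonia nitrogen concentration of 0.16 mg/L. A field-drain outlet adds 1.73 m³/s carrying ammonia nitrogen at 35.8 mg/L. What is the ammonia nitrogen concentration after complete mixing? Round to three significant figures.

6.86 mg/L

Mixed concentration C = ΣQC/ΣQ = (7.470·0.1600 + 1.730·35.80) / 9.200 = 63.13/9.200 = 6.862 mg/L.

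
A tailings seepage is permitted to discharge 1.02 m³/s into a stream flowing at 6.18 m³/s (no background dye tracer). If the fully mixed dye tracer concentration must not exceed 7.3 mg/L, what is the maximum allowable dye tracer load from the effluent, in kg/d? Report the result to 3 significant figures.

Mass balance at the limit: 6.180·0 + 1.020·Cₑ = 7.200·7.3 → Cₑ = 51.53 mg/L.
Load = 1.020 m³/s × 51.53 g/m³ × 86 400 s/d = 4541 kg/d.

4540 kg/d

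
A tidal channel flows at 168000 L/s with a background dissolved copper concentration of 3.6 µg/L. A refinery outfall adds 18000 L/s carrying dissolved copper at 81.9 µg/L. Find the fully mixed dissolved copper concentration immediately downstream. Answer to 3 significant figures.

11.2 µg/L

Flow-weighted average: C = (168000·3.600 + 18000·81.90) / 186000 = 2079000/186000 = 11.18 µg/L.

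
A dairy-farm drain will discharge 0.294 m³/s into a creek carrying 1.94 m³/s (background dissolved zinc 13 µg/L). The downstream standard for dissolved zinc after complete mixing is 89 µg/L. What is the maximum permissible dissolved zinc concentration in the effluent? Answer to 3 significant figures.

At the limit, (Qr·Cr + Qe·Cₑ)/(Qr + Qe) = 89:
Cₑ = (2.234·89 − 1.940·13.00) / 0.2940 = 590.5 µg/L.

590 µg/L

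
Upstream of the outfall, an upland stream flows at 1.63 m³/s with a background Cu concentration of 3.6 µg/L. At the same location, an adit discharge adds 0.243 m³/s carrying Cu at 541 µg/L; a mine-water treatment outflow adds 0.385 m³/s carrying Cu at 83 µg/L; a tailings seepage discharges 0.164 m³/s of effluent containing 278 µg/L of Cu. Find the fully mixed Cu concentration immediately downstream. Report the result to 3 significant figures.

Mass balance: C = (1.630·3.600 + 0.2430·541.0 + 0.3850·83.00 + 0.1640·278.0) / 2.422 = 214.9/2.422 = 88.72 µg/L.

88.7 µg/L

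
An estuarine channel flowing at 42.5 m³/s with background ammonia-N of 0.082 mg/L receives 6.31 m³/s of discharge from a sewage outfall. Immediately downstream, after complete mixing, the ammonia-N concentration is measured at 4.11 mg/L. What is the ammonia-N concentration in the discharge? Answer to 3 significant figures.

Mass balance: 42.50·0.08200 + 6.310·Cₑ = 48.81·4.110
→ Cₑ = (48.81·4.110 − 42.50·0.08200) / 6.310 = 31.24 mg/L.

31.2 mg/L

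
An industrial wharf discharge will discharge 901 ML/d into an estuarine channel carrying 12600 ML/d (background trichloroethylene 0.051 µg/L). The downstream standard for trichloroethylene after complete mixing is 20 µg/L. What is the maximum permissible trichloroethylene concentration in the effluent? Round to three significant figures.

299 µg/L

At the limit, (Qr·Cr + Qe·Cₑ)/(Qr + Qe) = 20:
Cₑ = (13500·20 − 12600·0.05100) / 901.0 = 299.0 µg/L.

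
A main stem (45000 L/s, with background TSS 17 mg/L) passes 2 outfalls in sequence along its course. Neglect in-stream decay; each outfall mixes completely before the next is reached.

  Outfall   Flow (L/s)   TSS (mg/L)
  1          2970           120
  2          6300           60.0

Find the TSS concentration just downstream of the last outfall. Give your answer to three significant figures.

After outfall 1: Q = 45000 + 2970 = 47970 L/s; C = (45000·17.00 + 2970·120.0)/47970 = 23.38 mg/L.
After outfall 2: Q = 47970 + 6300 = 54270 L/s; C = (47970·23.38 + 6300·60.00)/54270 = 27.63 mg/L.

27.6 mg/L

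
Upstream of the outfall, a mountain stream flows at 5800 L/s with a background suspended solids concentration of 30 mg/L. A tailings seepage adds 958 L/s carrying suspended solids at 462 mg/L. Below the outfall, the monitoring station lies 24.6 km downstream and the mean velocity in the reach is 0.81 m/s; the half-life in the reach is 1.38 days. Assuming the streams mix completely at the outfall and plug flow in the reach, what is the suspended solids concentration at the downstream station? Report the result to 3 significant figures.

Mass balance: C = (5800·30.00 + 958.0·462.0) / 6758 = 616600/6758 = 91.24 mg/L.
Travel time t = 24.6·1000 / 0.81 = 30370 s = 8.436 h.
Half-life 1.38 d → k = ln 2 / 1.38 = 0.5023 d⁻¹.
After decay, C = 91.24 × e^(−kt) = 91.24 × 0.8382 = 76.47 mg/L.

76.5 mg/L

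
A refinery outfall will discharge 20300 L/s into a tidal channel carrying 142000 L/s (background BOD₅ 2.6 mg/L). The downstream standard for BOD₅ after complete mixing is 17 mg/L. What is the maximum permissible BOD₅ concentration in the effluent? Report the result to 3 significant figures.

118 mg/L

At the limit, (Qr·Cr + Qe·Cₑ)/(Qr + Qe) = 17:
Cₑ = (162300·17 − 142000·2.600) / 20300 = 117.7 mg/L.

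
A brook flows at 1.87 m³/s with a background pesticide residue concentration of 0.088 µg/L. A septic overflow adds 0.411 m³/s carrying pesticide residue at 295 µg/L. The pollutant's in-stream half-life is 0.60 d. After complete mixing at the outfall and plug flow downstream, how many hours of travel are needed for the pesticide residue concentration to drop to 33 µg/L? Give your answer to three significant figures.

9.93 h

After mixing, C = (1.870·0.08800 + 0.4110·295.0) / 2.281 = 121.4/2.281 = 53.23 µg/L.
Half-life 0.60 d → k = ln 2 / 0.60 = 1.155 d⁻¹.
53.23·exp(−k·t) = 33 → t = ln(53.23/33)/k = 35750 s = 9.931 h.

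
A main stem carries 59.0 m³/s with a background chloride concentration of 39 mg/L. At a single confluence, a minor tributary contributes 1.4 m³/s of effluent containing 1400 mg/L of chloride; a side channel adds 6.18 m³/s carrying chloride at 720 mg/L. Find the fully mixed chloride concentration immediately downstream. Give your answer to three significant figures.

Flow-weighted average: C = (59.00·39.00 + 1.400·1400 + 6.180·720.0) / 66.58 = 8711/66.58 = 130.8 mg/L.

131 mg/L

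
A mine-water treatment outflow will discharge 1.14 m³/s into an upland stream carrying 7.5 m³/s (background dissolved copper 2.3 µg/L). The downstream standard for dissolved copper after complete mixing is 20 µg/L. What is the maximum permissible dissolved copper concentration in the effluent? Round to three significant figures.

136 µg/L

At the limit, (Qr·Cr + Qe·Cₑ)/(Qr + Qe) = 20:
Cₑ = (8.640·20 − 7.500·2.300) / 1.140 = 136.4 µg/L.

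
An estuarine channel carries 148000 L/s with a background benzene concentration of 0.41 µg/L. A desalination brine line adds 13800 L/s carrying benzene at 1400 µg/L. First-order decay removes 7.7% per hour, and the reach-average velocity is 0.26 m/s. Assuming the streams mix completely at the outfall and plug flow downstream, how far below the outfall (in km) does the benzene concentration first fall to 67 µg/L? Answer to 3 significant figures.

Flow-weighted average: C = (148000·0.4100 + 13800·1400) / 161800 = 19380000/161800 = 119.8 µg/L.
7.7%/h lost → k = −ln(1 − 0.077) = 0.08013 h⁻¹.
Set 119.8·exp(−k·t) = 67 → t = ln(119.8/67)/k = 26100 s = 7.251 h.
Distance = v·t = 0.26·26100 = 6787 m = 6.787 km.

6.79 km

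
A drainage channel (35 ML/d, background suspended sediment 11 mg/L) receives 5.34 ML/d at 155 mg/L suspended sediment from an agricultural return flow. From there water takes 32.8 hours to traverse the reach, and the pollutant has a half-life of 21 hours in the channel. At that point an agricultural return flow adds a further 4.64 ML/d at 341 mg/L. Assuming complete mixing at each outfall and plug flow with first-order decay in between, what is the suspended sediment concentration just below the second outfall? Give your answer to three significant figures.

After mixing, C = (35.00·11.00 + 5.340·155.0) / 40.34 = 1213/40.34 = 30.06 mg/L; combined flow 40.34 ML/d.
Half-life 21 h → k = ln 2 / 21 = 0.03301 h⁻¹ = 0.7922 d⁻¹.
After decay, C = 30.06 × e^(−kt) = 30.06 × 0.3387 = 10.18 mg/L.
At the second outfall, C = (40.34·10.18 + 4.640·341.0) / (40.34 + 4.640) = 44.31 mg/L.

44.3 mg/L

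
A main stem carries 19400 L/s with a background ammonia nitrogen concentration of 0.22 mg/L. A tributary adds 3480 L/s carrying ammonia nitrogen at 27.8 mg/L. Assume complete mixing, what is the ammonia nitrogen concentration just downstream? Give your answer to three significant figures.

Mixed concentration C = ΣQC/ΣQ = (19400·0.2200 + 3480·27.80) / 22880 = 101000/22880 = 4.415 mg/L.

4.41 mg/L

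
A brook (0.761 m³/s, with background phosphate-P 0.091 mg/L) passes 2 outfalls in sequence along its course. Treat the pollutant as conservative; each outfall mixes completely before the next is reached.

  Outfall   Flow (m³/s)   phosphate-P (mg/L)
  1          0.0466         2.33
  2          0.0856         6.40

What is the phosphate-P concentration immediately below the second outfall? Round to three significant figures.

Outfall 1: combined Q = 0.8076 m³/s; C = (0.7610·0.09100 + 0.04660·2.330)/0.8076 = 0.2202 mg/L.
Outfall 2: combined Q = 0.8932 m³/s; C = (0.8076·0.2202 + 0.08560·6.400)/0.8932 = 0.8124 mg/L.

0.812 mg/L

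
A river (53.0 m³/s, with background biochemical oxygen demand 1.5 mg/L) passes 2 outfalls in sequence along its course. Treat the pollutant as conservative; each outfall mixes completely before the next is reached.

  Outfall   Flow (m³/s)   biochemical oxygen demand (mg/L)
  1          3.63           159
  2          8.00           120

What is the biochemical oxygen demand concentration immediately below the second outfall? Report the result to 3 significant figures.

Below outfall 1: Q → 56.63 m³/s, C = (53.00·1.500 + 3.630·159.0)/56.63 = 11.60 mg/L.
Below outfall 2: Q → 64.63 m³/s, C = (56.63·11.60 + 8.000·120.0)/64.63 = 25.01 mg/L.

25.0 mg/L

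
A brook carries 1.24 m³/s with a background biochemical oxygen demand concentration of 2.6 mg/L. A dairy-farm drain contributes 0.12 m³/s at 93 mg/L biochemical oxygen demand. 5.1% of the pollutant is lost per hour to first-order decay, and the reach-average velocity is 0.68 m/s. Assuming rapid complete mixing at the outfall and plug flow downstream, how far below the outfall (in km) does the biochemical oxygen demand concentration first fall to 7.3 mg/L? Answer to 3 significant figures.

Mass balance: C = (1.240·2.600 + 0.1200·93.00) / 1.360 = 14.38/1.360 = 10.58 mg/L.
5.1%/h lost → k = −ln(1 − 0.051) = 0.05235 h⁻¹.
Set 10.58·exp(−k·t) = 7.3 → t = ln(10.58/7.3)/k = 25500 s = 7.083 h.
Distance = v·t = 0.68·25500 = 17340 m = 17.34 km.

17.3 km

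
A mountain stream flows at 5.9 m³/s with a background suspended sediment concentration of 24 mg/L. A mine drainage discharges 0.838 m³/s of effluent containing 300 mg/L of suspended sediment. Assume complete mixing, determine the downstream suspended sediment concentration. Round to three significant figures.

58.3 mg/L

Conservation of mass: C = (5.900·24.00 + 0.8380·300.0) / 6.738 = 393.0/6.738 = 58.33 mg/L.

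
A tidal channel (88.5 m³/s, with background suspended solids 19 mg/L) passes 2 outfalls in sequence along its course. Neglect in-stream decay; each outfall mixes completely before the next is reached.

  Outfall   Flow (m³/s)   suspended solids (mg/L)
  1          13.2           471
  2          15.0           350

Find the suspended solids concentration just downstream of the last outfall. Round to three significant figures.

113 mg/L

Outfall 1: combined Q = 101.7 m³/s; C = (88.50·19.00 + 13.20·471.0)/101.7 = 77.67 mg/L.
Outfall 2: combined Q = 116.7 m³/s; C = (101.7·77.67 + 15.00·350.0)/116.7 = 112.7 mg/L.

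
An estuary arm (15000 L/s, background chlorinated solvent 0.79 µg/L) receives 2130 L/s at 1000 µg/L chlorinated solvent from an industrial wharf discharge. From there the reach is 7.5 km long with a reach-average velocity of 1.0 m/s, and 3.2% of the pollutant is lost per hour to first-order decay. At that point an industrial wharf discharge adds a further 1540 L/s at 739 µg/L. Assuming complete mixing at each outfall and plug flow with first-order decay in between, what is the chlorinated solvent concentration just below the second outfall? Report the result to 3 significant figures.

168 µg/L

Mass balance: C = (15000·0.7900 + 2130·1000) / 17130 = 2142000/17130 = 125.0 µg/L; combined flow 17130 L/s.
Travel time t = 7.5·1000 / 1.0 = 7500 s = 2.083 h.
3.2%/h lost → k = −ln(1 − 0.032) = 0.03252 h⁻¹.
Decay over the reach: 125.0·exp(−kt) = 125.0·0.9345 = 116.8 µg/L.
Second outfall: C = (17130·116.8 + 1540·739.0)/18670 = 168.2 µg/L.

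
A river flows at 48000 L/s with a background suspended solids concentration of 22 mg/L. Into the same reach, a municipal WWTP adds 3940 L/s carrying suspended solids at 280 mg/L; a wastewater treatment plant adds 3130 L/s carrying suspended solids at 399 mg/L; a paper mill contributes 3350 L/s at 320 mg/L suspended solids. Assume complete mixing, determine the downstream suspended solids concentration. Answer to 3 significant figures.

76.7 mg/L

Mixed concentration C = ΣQC/ΣQ = (48000·22.00 + 3940·280.0 + 3130·399.0 + 3350·320.0) / 58420 = 4480000/58420 = 76.69 mg/L.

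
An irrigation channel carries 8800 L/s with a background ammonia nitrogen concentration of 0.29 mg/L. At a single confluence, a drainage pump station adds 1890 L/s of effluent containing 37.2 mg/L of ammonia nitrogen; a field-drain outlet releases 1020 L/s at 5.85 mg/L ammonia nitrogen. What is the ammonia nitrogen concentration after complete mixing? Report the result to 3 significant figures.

6.73 mg/L

After mixing, C = (8800·0.2900 + 1890·37.20 + 1020·5.850) / 11710 = 78830/11710 = 6.732 mg/L.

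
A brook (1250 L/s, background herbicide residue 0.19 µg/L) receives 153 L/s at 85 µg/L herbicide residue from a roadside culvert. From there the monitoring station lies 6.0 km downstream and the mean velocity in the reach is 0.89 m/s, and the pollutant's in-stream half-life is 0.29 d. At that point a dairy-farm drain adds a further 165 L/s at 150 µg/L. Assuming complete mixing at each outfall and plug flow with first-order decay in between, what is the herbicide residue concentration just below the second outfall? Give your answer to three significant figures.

After mixing, C = (1250·0.1900 + 153.0·85.00) / 1403 = 13240/1403 = 9.439 µg/L; combined flow 1403 L/s.
Travel time t = 6.0·1000 / 0.89 = 6742 s = 1.873 h.
Half-life 0.29 d → k = ln 2 / 0.29 = 2.390 d⁻¹.
Decay over the reach: 9.439·exp(−kt) = 9.439·0.8299 = 7.833 µg/L.
At the second outfall, C = (1403·7.833 + 165.0·150.0) / (1403 + 165.0) = 22.79 µg/L.

22.8 µg/L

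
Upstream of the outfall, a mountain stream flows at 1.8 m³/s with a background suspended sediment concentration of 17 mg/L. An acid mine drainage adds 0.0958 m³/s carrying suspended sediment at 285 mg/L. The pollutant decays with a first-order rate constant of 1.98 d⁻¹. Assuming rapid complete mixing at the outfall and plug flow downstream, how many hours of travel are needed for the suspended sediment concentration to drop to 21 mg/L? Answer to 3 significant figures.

Mixed concentration C = ΣQC/ΣQ = (1.800·17.00 + 0.09580·285.0) / 1.896 = 57.90/1.896 = 30.54 mg/L.
30.54·exp(−k·t) = 21 → t = ln(30.54/21)/k = 16350 s = 4.541 h.

4.54 h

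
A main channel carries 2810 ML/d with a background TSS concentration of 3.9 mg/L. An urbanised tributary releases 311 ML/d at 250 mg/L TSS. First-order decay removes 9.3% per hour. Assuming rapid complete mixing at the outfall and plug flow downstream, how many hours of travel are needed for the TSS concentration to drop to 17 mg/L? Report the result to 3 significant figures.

After mixing, C = (2810·3.900 + 311.0·250.0) / 3121 = 88710/3121 = 28.42 mg/L.
9.3%/h lost → k = −ln(1 − 0.093) = 0.09761 h⁻¹.
28.42·exp(−k·t) = 17 → t = ln(28.42/17)/k = 18960 s = 5.266 h.

5.27 h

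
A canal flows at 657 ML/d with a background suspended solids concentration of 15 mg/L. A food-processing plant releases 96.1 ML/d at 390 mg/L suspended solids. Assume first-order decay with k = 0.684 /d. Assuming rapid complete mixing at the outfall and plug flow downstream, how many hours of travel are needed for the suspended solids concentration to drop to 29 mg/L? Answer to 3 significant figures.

Flow-weighted average: C = (657.0·15.00 + 96.10·390.0) / 753.1 = 47330/753.1 = 62.85 mg/L.
62.85·exp(−k·t) = 29 → t = ln(62.85/29)/k = 97700 s = 27.14 h.

27.1 h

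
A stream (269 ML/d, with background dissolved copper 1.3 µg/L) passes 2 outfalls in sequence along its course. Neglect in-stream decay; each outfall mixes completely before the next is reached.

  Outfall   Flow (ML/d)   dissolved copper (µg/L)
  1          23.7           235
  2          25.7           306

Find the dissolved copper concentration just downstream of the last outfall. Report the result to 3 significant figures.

43.3 µg/L

Outfall 1: combined Q = 292.7 ML/d; C = (269.0·1.300 + 23.70·235.0)/292.7 = 20.22 µg/L.
Outfall 2: combined Q = 318.4 ML/d; C = (292.7·20.22 + 25.70·306.0)/318.4 = 43.29 µg/L.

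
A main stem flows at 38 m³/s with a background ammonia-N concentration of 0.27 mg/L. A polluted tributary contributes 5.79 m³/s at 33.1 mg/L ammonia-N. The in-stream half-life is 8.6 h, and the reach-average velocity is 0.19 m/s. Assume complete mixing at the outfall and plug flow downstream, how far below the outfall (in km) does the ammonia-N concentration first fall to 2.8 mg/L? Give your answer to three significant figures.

Flow-weighted average: C = (38.00·0.2700 + 5.790·33.10) / 43.79 = 201.9/43.79 = 4.611 mg/L.
Half-life 8.6 h → k = ln 2 / 8.6 = 0.08060 h⁻¹ = 1.934 d⁻¹.
Set 4.611·exp(−k·t) = 2.8 → t = ln(4.611/2.8)/k = 22280 s = 6.189 h.
Distance = v·t = 0.19·22280 = 4233 m = 4.233 km.

4.23 km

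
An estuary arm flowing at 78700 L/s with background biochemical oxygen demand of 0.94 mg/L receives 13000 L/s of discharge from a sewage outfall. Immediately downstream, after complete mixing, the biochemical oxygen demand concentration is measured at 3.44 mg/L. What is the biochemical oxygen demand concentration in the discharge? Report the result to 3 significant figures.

18.6 mg/L

Mass balance: 78700·0.9400 + 13000·Cₑ = 91700·3.440
→ Cₑ = (91700·3.440 − 78700·0.9400) / 13000 = 18.57 mg/L.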